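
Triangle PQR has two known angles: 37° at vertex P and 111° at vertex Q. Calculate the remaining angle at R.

The interior angles sum to 180°: angle R = 180 - 37 - 111 = 32°.
The triangle is obtuse (angles 37°, 111°, 32°).

32 degrees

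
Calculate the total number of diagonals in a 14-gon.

Each of the 14 vertices connects to 11 non-adjacent vertices via diagonals.
Total connections = 14 × 11 = 154, but each diagonal is counted twice.
Number of diagonals = 154 / 2 = 77.

77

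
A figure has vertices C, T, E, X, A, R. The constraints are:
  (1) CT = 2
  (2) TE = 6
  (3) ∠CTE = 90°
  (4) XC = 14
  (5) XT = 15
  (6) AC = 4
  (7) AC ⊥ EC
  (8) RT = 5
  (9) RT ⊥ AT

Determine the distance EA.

Step 1: By the law of cosines on triangle ETC: EC² = 6² + 2² − 2·6·2·cos(90°) = 40, so EC = 2·√10.
Step 2: By the law of cosines on triangle ECA: EA² = (2·√10)² + 4² − 2·2·√10·4·cos(90°) = 56, so EA = 2·√14.

Therefore, the length of EA = 2·√14.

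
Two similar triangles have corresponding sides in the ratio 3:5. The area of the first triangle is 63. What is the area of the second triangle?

Area ratio = (3/5)^2 = 9/25. Area of the second triangle = 63 * 25/9 = 175.

175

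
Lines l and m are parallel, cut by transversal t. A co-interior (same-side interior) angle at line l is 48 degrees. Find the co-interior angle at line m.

Co-interior angles (same-side interior) formed by parallel lines and a transversal are supplementary (sum to 180 degrees).
The given angle is 48 degrees.
The co-interior angle = 180 - 48 = 132 degrees.

132 degrees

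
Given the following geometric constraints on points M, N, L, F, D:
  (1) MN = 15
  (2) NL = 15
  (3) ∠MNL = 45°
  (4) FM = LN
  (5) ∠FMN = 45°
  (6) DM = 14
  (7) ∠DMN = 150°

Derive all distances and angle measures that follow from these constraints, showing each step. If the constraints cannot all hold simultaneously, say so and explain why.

The constraints are consistent.

From the given relations:
  FM = LN = 15

Step 1: From MN = 15, NL = 15, and ∠MNL = 45°, by the law of cosines:
  ML² = MN² + NL² - 2·MN·NL·cos(45°) = 225 + 225 - 318.2 = 131.8
  ML ≈ 11.48

Step 2: From NM = 15, MF = 15, and ∠NMF = 45°, by the law of cosines:
  NF² = NM² + MF² - 2·NM·MF·cos(45°) = 225 + 225 - 318.2 = 131.8
  NF ≈ 11.48

Step 3: From NM = 15, MD = 14, and ∠NMD = 150°, by the law of cosines:
  ND² = NM² + MD² - 2·NM·MD·cos(150°) = 225 + 196 + 363.7 = 784.7
  ND ≈ 28.01

Step 4: From ML = 11.48, MN = 15, LN = 15, by the inverse law of cosines:
  cos(∠LMN) = (ML² + MN² - LN²) / (2·ML·MN)
  ∠LMN = 67.5°

Step 5: From ND = 28.01, NM = 15, DM = 14, by the inverse law of cosines:
  cos(∠DNM) = (ND² + NM² - DM²) / (2·ND·NM)
  ∠DNM = 14.47°

Step 6: From NF = 11.48, NM = 15, FM = 15, by the inverse law of cosines:
  cos(∠FNM) = (NF² + NM² - FM²) / (2·NF·NM)
  ∠FNM = 67.5°

Step 7: From LM = 11.48, LN = 15, MN = 15, by the inverse law of cosines:
  cos(∠MLN) = (LM² + LN² - MN²) / (2·LM·LN)
  ∠MLN = 67.5°

Step 8: From FM = 15, FN = 11.48, MN = 15, by the inverse law of cosines:
  cos(∠MFN) = (FM² + FN² - MN²) / (2·FM·FN)
  ∠MFN = 67.5°

Step 9: From DM = 14, DN = 28.01, MN = 15, by the inverse law of cosines:
  cos(∠MDN) = (DM² + DN² - MN²) / (2·DM·DN)
  ∠MDN = 15.53°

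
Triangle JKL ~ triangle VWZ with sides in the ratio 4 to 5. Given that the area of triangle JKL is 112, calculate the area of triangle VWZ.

Area ratio = (4/5)^2 = 16/25. Area of VWZ = 112 * 25/16 = 175.

175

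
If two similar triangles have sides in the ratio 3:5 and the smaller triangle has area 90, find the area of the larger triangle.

Area ratio = (3/5)^2 = 9/25. Area of the larger triangle = 90 * 25/9 = 250.

250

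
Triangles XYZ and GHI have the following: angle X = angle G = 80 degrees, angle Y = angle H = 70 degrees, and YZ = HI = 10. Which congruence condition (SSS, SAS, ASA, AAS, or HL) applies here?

The given information provides:
angle X = angle G = 80 degrees, angle Y = angle H = 70 degrees, and YZ = HI = 10
This matches the AAS congruence theorem.
Two pairs of corresponding angles and a non-included side are equal (Angle-Angle-Side).

AAS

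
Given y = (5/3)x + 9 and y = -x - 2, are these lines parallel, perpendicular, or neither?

Slope of line 1: m1 = 5/3
Slope of line 2: m2 = -1
For parallel lines we need equal slopes: 5/3 != -1.
For perpendicular lines we need m1*m2 = -1: (5/3)(-1) = -5/3 != -1.
Since neither condition holds, the lines are neither parallel nor perpendicular.

Neither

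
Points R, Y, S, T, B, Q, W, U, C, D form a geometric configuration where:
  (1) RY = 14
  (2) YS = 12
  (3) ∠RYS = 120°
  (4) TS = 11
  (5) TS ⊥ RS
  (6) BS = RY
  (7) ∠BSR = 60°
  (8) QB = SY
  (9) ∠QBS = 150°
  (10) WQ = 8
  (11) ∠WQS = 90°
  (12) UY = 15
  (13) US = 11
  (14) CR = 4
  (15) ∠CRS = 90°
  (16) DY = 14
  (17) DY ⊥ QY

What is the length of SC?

Step 1: By the law of cosines on triangle SYR: SR² = 12² + 14² − 2·12·14·cos(120°) = 508, so SR = 2·√127.
Step 2: By the law of cosines on triangle SRC: SC² = (2·√127)² + 4² − 2·2·√127·4·cos(90°) = 524, so SC = 2·√131.

Therefore, the length of SC = 2·√131.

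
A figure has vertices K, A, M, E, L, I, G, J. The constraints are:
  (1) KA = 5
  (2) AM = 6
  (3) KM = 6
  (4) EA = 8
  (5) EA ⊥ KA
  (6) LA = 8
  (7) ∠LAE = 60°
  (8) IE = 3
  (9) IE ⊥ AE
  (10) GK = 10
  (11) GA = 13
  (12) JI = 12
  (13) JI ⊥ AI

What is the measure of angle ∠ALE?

Step 1: By the law of cosines on triangle LAE: LE² = 8² + 8² − 2·8·8·cos(60°) = 64, so LE = 8.
Step 2: By the inverse law of cosines on triangle ALE: cos(∠ALE) = (8² + 8² − 8²) / (2·8·8) = 64/128 = 0.5, so ∠ALE = 60°.

Therefore, the measure of angle ∠ALE = 60°.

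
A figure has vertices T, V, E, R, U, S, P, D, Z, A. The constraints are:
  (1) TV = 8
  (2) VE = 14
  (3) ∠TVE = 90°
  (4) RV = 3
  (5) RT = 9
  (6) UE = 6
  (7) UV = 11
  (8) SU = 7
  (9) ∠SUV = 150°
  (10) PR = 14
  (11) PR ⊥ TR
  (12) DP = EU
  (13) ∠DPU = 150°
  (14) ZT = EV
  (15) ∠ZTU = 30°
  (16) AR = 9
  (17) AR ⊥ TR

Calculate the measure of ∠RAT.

Step 1: By the law of cosines on triangle ART: AT² = 9² + 9² − 2·9·9·cos(90°) = 162, so AT = 9·√2.
Step 2: By the inverse law of cosines on triangle RAT: cos(∠RAT) = (9² + (9·√2)² − 9²) / (2·9·9·√2) = 162/229.1 = 0.7071, so ∠RAT = 45°.

Therefore, the measure of angle ∠RAT = 45°.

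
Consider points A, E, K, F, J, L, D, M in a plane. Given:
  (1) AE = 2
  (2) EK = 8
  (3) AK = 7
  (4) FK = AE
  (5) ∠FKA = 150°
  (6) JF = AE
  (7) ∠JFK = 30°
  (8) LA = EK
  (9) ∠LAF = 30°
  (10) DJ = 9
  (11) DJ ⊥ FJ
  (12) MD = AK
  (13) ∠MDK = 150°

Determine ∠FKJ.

From the given relations: FK = AE = 2; JF = AE = 2.
Step 1: By the law of cosines on triangle KFJ: KJ² = 2² + 2² − 2·2·2·cos(30°) = 1.07, so KJ ≈ 1.04.
Step 2: By the inverse law of cosines on triangle FKJ: cos(∠FKJ) = (2² + 1.04² − 2²) / (2·2·1.04) = 1.07/4.14 = 0.2588, so ∠FKJ = 75°.

Therefore, the measure of angle ∠FKJ = 75°.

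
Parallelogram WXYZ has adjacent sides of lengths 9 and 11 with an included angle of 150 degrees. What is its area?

The area of a parallelogram equals the product of two adjacent sides times the sine of the included angle.
This is because the height equals 11 * sin(150°) = 11/2.
Area = 9 * 11/2 = 99/2

99/2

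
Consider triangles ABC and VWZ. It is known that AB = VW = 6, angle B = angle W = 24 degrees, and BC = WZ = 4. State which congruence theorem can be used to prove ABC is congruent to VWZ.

The given information matches SAS: Two pairs of corresponding sides and the included angle are equal (Side-Angle-Side).

SAS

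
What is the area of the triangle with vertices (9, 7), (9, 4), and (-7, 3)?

Using the Shoelace formula for a triangle:
Area = (1/2)|x0(y1 - y2) + x1(y2 - y0) + x2(y0 - y1)|
Area = (1/2)|9(4 - 3) + 9(3 - 7) + -7(7 - 4)|
Area = (1/2)|9 + -36 + -21|
Area = (1/2)|-48|
Area = (1/2)(48)
Area = 24

24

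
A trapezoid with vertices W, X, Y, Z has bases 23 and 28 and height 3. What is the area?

A trapezoid's area equals the midsegment times the height.
The midsegment is (23 + 28) / 2 = 51/2.
Area = 51/2 * 3 = 153/2.

153/2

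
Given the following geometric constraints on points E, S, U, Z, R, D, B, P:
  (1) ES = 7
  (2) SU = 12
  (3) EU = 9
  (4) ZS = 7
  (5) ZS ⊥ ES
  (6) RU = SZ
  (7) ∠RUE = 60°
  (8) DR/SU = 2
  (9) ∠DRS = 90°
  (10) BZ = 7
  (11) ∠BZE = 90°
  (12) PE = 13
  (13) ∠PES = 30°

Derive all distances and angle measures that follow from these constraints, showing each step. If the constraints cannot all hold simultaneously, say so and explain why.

The constraints are consistent.

From the given relations:
  RU = SZ = 7
  DR = 2·SU = 2·12 = 24

Step 1: From ES = 7, SZ = 7, and ∠ESZ = 90°, by the law of cosines:
  EZ² = ES² + SZ² - 2·ES·SZ·cos(90°) = 49 + 49 - 0 = 98
  EZ = 7·√2

Step 2: From EU = 9, UR = 7, and ∠EUR = 60°, by the law of cosines:
  ER² = EU² + UR² - 2·EU·UR·cos(60°) = 81 + 49 - 63 = 67
  ER = √67

Step 3: From SE = 7, EP = 13, and ∠SEP = 30°, by the law of cosines:
  SP² = SE² + EP² - 2·SE·EP·cos(30°) = 49 + 169 - 157.6 = 60.38
  SP ≈ 7.77

Step 4: From ES = 7, EU = 9, SU = 12, by the inverse law of cosines:
  cos(∠SEU) = (ES² + EU² - SU²) / (2·ES·EU)
  ∠SEU = 96.38°

Step 5: From SE = 7, SU = 12, EU = 9, by the inverse law of cosines:
  cos(∠ESU) = (SE² + SU² - EU²) / (2·SE·SU)
  ∠ESU = 48.19°

Step 6: From UE = 9, US = 12, ES = 7, by the inverse law of cosines:
  cos(∠EUS) = (UE² + US² - ES²) / (2·UE·US)
  ∠EUS = 35.43°

Step 7: From EZ = 7·√2, ZB = 7, and ∠EZB = 90°, by the law of cosines:
  EB² = EZ² + ZB² - 2·EZ·ZB·cos(90°) = 98 + 49 - 0 = 147
  EB = 7·√3

Step 8: From ER = √67, EU = 9, RU = 7, by the inverse law of cosines:
  cos(∠REU) = (ER² + EU² - RU²) / (2·ER·EU)
  ∠REU = 47.78°

Step 9: From ES = 7, EZ = 7·√2, SZ = 7, by the inverse law of cosines:
  cos(∠SEZ) = (ES² + EZ² - SZ²) / (2·ES·EZ)
  ∠SEZ = 45°

Step 10: From SE = 7, SP = 7.77, EP = 13, by the inverse law of cosines:
  cos(∠ESP) = (SE² + SP² - EP²) / (2·SE·SP)
  ∠ESP = 123.23°

Step 11: From ZE = 7·√2, ZS = 7, ES = 7, by the inverse law of cosines:
  cos(∠EZS) = (ZE² + ZS² - ES²) / (2·ZE·ZS)
  ∠EZS = 45°

Step 12: From RE = √67, RU = 7, EU = 9, by the inverse law of cosines:
  cos(∠ERU) = (RE² + RU² - EU²) / (2·RE·RU)
  ∠ERU = 72.22°

Step 13: From PE = 13, PS = 7.77, ES = 7, by the inverse law of cosines:
  cos(∠EPS) = (PE² + PS² - ES²) / (2·PE·PS)
  ∠EPS = 26.77°

Step 14: From EB = 7·√3, EZ = 7·√2, BZ = 7, by the inverse law of cosines:
  cos(∠BEZ) = (EB² + EZ² - BZ²) / (2·EB·EZ)
  ∠BEZ = 35.26°

Step 15: From BE = 7·√3, BZ = 7, EZ = 7·√2, by the inverse law of cosines:
  cos(∠EBZ) = (BE² + BZ² - EZ²) / (2·BE·BZ)
  ∠EBZ = 54.74°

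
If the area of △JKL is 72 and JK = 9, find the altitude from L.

Area = (1/2) * base * height
height = 2 * Area / base
height = 2 * 72 / 9
height = 144 / 9
height = 16

16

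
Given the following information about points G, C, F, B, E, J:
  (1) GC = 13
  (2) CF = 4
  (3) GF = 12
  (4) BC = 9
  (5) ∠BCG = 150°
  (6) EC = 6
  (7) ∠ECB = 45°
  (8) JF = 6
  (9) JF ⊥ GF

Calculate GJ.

Step 1: By the law of cosines on triangle GFJ: GJ² = 12² + 6² − 2·12·6·cos(90°) = 180, so GJ = 6·√5.

Therefore, the length of GJ = 6·√5.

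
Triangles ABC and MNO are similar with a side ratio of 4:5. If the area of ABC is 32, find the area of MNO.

The ratio of areas of similar triangles = (side ratio)^2.
Side ratio = 4:5, so area ratio = 16:25.
Area of MNO / Area of ABC = 25/16
Area of MNO = 32 * 25/16 = 50

50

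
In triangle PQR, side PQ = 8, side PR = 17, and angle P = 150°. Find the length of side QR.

Law of cosines: QR^2 = 8^2 + 17^2 - 2(8)(17)cos(150°) = 136*sqrt(3) + 353, so QR = sqrt(136*sqrt(3) + 353).

sqrt(136*sqrt(3) + 353)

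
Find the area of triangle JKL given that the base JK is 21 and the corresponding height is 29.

A triangle's area is half the area of a rectangle with the same base and height.
Area = (1/2) * 21 * 29 = 609/2.

609/2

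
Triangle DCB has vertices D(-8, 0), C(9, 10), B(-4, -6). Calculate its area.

Using the Shoelace formula for a triangle:
Area = (1/2)|x0(y1 - y2) + x1(y2 - y0) + x2(y0 - y1)|
Area = (1/2)|-8(10 - -6) + 9(-6 - 0) + -4(0 - 10)|
Area = (1/2)|-128 + -54 + 40|
Area = (1/2)|-142|
Area = (1/2)(142)
Area = 71

71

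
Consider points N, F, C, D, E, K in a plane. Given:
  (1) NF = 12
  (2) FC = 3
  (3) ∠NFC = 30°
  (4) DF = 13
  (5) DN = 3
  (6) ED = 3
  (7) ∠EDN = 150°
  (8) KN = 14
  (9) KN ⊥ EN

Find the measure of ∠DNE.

Step 1: By the law of cosines on triangle NDE: NE² = 3² + 3² − 2·3·3·cos(150°) = 33.59, so NE ≈ 5.8.
Step 2: By the inverse law of cosines on triangle DNE: cos(∠DNE) = (3² + 5.8² − 3²) / (2·3·5.8) = 33.59/34.77 = 0.9659, so ∠DNE = 15°.

Therefore, the measure of angle ∠DNE = 15°.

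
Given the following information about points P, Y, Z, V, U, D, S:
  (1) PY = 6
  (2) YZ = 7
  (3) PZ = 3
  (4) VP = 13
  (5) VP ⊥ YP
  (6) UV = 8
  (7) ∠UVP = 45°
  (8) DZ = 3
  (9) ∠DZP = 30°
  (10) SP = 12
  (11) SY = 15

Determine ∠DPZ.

Step 1: By the law of cosines on triangle PZD: PD² = 3² + 3² − 2·3·3·cos(30°) = 2.41, so PD ≈ 1.55.
Step 2: By the inverse law of cosines on triangle DPZ: cos(∠DPZ) = (1.55² + 3² − 3²) / (2·1.55·3) = 2.41/9.32 = 0.2588, so ∠DPZ = 75°.

Therefore, the measure of angle ∠DPZ = 75°.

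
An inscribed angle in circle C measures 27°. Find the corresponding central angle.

By the inscribed angle theorem, the central angle is twice the inscribed angle.
Central angle = 2 × 27° = 54°

54°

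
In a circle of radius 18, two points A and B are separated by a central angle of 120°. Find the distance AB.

Chord = 2(18) sin(60°) = 18*sqrt(3)

18*sqrt(3)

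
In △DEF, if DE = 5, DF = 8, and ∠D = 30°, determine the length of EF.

When two sides and the included angle are known, the law of cosines gives the third side.
c^2 = a^2 + b^2 - 2ab cos(C) generalizes the Pythagorean theorem to non-right triangles.
Here: EF^2 = 25 + 64 - 80*(sqrt(3)/2) = 89 - 40*sqrt(3)
EF = sqrt(89 - 40*sqrt(3))

sqrt(89 - 40*sqrt(3))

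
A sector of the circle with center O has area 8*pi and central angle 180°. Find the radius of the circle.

Sector area A = πr² × θ/360, so r² = 360A / (πθ).
r² = 360 × 8*pi / (π × 180)
r² = 16
r = 4

4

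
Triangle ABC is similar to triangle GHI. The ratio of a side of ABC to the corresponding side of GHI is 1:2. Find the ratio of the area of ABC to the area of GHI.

Area scales with the square of linear dimensions. If every length is multiplied by 1/2, then the area is multiplied by (1/2)^2 = 1/4.
The area ratio is 1:4.

1:4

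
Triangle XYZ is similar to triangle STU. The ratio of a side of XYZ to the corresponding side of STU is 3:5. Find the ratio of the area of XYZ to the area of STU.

Area ratio = (side ratio)^2 = (3/5)^2 = 9:25.

9:25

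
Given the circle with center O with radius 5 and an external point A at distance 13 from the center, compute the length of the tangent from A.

tangent = √(d² - r²) = √(13² - 5²) = √(169 - 25) = √144 = 12

12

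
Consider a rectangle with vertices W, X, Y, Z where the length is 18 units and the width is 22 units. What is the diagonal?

Using the Pythagorean theorem:
d² = 18² + 22² = 324 + 484 = 808
d = sqrt(808) = 2*sqrt(202)

2*sqrt(202)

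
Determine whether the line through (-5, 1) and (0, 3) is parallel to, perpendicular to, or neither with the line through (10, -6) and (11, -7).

Slope of line 1: m1 = (3 - 1)/(0 - -5) = 2/5 = 2/5
Slope of line 2: m2 = (-7 - -6)/(11 - 10) = -1/1 = -1
For parallel lines we need equal slopes: 2/5 != -1.
For perpendicular lines we need m1*m2 = -1: (2/5)(-1) = -2/5 != -1.
Since neither condition holds, the lines are neither parallel nor perpendicular.

Neither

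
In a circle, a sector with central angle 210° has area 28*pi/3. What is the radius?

The sector covers 210°/360° = 7/12 of the full circle.
Full circle area = 28*pi/3 / 7/12 = 16*pi.
Since full area = πr², we get r² = 16*pi/π = 16, so r = 4.

4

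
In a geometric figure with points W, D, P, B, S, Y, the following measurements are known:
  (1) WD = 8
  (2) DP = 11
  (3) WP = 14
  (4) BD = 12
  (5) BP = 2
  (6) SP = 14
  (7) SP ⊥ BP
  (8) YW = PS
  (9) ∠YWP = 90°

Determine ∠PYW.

From the given relations: YW = PS = 14.
Step 1: By the law of cosines on triangle YWP: YP² = 14² + 14² − 2·14·14·cos(90°) = 392, so YP = 14·√2.
Step 2: By the inverse law of cosines on triangle PYW: cos(∠PYW) = ((14·√2)² + 14² − 14²) / (2·14·√2·14) = 392/554.37 = 0.7071, so ∠PYW = 45°.

Therefore, the measure of angle ∠PYW = 45°.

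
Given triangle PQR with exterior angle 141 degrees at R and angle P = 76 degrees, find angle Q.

angle Q = 141 - 76 = 65 degrees (exterior angle theorem).

65 degrees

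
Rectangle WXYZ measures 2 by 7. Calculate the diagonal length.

A rectangle's diagonal splits it into two right triangles, with the diagonal as the hypotenuse.
By the Pythagorean theorem, d^2 = 2^2 + 7^2 = 53.
Therefore d = sqrt(53).

sqrt(53)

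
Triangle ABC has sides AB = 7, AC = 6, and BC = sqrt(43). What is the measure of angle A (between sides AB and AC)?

When all three sides of a triangle are known, the law of cosines can be rearranged to find any angle.
cos(C) = (a² + b² - c²) / (2ab) gives cos(A) = 1/2.
Taking the inverse cosine: A = 60°.

60°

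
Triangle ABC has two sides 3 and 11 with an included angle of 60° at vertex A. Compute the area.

Area = (1/2) * AB * AC * sin(A)
Area = (1/2) * 3 * 11 * sin(60°)
Area = (1/2) * 3 * 11 * sqrt(3)/2
Area = 33*sqrt(3)/4

33*sqrt(3)/4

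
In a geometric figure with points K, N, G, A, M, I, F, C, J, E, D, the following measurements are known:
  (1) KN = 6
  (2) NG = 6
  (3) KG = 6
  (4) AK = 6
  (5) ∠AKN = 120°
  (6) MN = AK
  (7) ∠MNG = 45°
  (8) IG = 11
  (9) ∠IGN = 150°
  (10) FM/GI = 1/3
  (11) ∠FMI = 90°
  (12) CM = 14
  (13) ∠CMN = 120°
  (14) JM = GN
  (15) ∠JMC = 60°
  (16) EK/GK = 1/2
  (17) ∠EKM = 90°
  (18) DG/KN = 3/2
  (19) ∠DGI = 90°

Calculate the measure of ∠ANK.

Step 1: By the law of cosines on triangle NKA: NA² = 6² + 6² − 2·6·6·cos(120°) = 108, so NA = 6·√3.
Step 2: By the inverse law of cosines on triangle ANK: cos(∠ANK) = ((6·√3)² + 6² − 6²) / (2·6·√3·6) = 108/124.71 = 0.866, so ∠ANK = 30°.

Therefore, the measure of angle ∠ANK = 30°.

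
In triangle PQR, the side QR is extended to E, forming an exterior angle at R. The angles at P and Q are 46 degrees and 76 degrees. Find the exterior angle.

Exterior angle = 46 + 76 = 122 degrees (exterior angle theorem).

122 degrees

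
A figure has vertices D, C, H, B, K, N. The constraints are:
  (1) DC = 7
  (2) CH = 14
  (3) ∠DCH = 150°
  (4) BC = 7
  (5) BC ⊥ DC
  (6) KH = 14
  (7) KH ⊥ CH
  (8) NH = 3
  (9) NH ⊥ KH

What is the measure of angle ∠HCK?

Step 1: By the law of cosines on triangle CHK: CK² = 14² + 14² − 2·14·14·cos(90°) = 392, so CK = 14·√2.
Step 2: By the inverse law of cosines on triangle HCK: cos(∠HCK) = (14² + (14·√2)² − 14²) / (2·14·14·√2) = 392/554.37 = 0.7071, so ∠HCK = 45°.

Therefore, the measure of angle ∠HCK = 45°.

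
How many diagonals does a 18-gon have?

The number of diagonals in an n-gon is n(n - 3)/2.
For n = 18: 18(18 - 3)/2 = 18 × 15 / 2 = 135.

135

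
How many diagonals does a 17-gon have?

Total line segments between 17 vertices = C(17,2) = 136.
Subtract the 17 sides: 136 - 17 = 119 diagonals.

119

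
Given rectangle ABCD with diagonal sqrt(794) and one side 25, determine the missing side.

b = sqrt(d^2 - a^2) = sqrt(794 - 625) = sqrt(169) = 13

13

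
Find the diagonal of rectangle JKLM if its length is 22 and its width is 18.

A rectangle's diagonal splits it into two right triangles, with the diagonal as the hypotenuse.
By the Pythagorean theorem, d^2 = 22^2 + 18^2 = 808.
Therefore d = sqrt(808) = 2*sqrt(202).

2*sqrt(202)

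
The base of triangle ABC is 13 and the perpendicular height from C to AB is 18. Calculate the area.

A triangle's area is half the area of a rectangle with the same base and height.
Area = (1/2) * 13 * 18 = 117.

117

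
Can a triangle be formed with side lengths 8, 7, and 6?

Check all three triangle inequalities:
8 + 7 = 15 > 6 ✓
8 + 6 = 14 > 7 ✓
7 + 6 = 13 > 8 ✓
All conditions hold, so these sides form a valid triangle.

Yes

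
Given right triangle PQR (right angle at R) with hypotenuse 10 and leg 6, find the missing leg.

Rearranging the Pythagorean theorem to solve for the unknown leg:
leg^2 = hypotenuse^2 - known_leg^2 = 100 - 36 = 64
leg = sqrt(64) = 8.

8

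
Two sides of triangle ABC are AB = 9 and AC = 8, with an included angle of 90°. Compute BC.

Since angle A = 90°, this is a right triangle and the law of cosines reduces to the Pythagorean theorem.
BC^2 = 9^2 + 8^2 = 145
BC = sqrt(145)

sqrt(145)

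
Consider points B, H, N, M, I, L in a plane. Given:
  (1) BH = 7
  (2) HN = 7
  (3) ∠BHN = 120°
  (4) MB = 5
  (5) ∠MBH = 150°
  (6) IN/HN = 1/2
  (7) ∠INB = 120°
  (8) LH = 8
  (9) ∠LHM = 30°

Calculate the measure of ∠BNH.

Step 1: By the law of cosines on triangle NHB: NB² = 7² + 7² − 2·7·7·cos(120°) = 147, so NB = 7·√3.
Step 2: By the inverse law of cosines on triangle BNH: cos(∠BNH) = ((7·√3)² + 7² − 7²) / (2·7·√3·7) = 147/169.74 = 0.866, so ∠BNH = 30°.

Therefore, the measure of angle ∠BNH = 30°.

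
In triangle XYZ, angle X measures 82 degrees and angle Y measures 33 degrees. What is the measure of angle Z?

angle Z = 180 - 82 - 33 = 65 degrees.

65 degrees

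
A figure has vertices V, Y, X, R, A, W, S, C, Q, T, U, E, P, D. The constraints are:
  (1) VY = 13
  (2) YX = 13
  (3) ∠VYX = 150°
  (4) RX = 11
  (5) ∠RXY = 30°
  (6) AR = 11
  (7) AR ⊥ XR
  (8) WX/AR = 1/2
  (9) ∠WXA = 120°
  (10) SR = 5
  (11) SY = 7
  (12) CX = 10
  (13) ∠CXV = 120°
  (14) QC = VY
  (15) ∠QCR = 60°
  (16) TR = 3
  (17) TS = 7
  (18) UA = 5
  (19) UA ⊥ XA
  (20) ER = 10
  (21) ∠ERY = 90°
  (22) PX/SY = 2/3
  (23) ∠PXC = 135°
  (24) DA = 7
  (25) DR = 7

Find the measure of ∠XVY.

Step 1: By the law of cosines on triangle VYX: VX² = 13² + 13² − 2·13·13·cos(150°) = 630.72, so VX ≈ 25.11.
Step 2: By the inverse law of cosines on triangle XVY: cos(∠XVY) = (25.11² + 13² − 13²) / (2·25.11·13) = 630.72/652.97 = 0.9659, so ∠XVY = 15°.

Therefore, the measure of angle ∠XVY = 15°.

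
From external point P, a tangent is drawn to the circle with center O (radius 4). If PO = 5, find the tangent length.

tangent = √(d² - r²) = √(5² - 4²) = √(25 - 16) = √9 = 3

3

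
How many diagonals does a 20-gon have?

Total line segments between 20 vertices = C(20,2) = 190.
Subtract the 20 sides: 190 - 20 = 170 diagonals.

170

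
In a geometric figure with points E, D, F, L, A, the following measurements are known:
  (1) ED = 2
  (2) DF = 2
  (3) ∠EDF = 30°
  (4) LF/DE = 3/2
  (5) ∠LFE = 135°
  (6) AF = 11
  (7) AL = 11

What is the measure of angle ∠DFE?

Step 1: By the law of cosines on triangle FDE: FE² = 2² + 2² − 2·2·2·cos(30°) = 1.07, so FE ≈ 1.04.
Step 2: By the inverse law of cosines on triangle DFE: cos(∠DFE) = (2² + 1.04² − 2²) / (2·2·1.04) = 1.07/4.14 = 0.2588, so ∠DFE = 75°.

Therefore, the measure of angle ∠DFE = 75°.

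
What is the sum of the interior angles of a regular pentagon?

The sum of interior angles of an n-sided polygon is (n - 2) * 180.
For n = 5: (5 - 2) * 180 = 3 * 180 = 540 degrees.

540 degrees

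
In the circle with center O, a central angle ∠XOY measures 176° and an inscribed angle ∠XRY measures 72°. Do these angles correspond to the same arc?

By the inscribed angle theorem, the inscribed angle for a central angle of 176° should be 176° / 2 = 88°.
The given inscribed angle is 72°, which does not equal 88°.
Therefore, no, they do not correspond to the same arc.

No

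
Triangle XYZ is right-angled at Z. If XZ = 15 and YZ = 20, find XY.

By the Pythagorean theorem: XY^2 = XZ^2 + YZ^2
XY^2 = 15^2 + 20^2 = 225 + 400 = 625
XY = sqrt(625) = 25

25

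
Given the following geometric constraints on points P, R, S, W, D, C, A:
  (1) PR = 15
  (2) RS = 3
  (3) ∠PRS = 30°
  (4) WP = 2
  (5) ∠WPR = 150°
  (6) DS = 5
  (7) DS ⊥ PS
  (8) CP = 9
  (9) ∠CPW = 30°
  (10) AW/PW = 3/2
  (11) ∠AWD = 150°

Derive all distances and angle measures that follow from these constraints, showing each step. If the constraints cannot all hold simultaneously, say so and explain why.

The constraints are consistent.

From the given relations:
  AW = 3/2·PW = 3/2·2 = 3

Step 1: From PR = 15, RS = 3, and ∠PRS = 30°, by the law of cosines:
  PS² = PR² + RS² - 2·PR·RS·cos(30°) = 225 + 9 - 77.94 = 156.1
  PS ≈ 12.49

Step 2: From RP = 15, PW = 2, and ∠RPW = 150°, by the law of cosines:
  RW² = RP² + PW² - 2·RP·PW·cos(150°) = 225 + 4 + 51.96 = 281
  RW ≈ 16.76

Step 3: From WP = 2, PC = 9, and ∠WPC = 30°, by the law of cosines:
  WC² = WP² + PC² - 2·WP·PC·cos(30°) = 4 + 81 - 31.18 = 53.82
  WC ≈ 7.34

Step 4: From PS = 12.49, SD = 5, and ∠PSD = 90°, by the law of cosines:
  PD² = PS² + SD² - 2·PS·SD·cos(90°) = 156.1 + 25 - 0 = 181.1
  PD ≈ 13.46

Step 5: From PR = 15, PS = 12.49, RS = 3, by the inverse law of cosines:
  cos(∠RPS) = (PR² + PS² - RS²) / (2·PR·PS)
  ∠RPS = 6.9°

Step 6: From RP = 15, RW = 16.76, PW = 2, by the inverse law of cosines:
  cos(∠PRW) = (RP² + RW² - PW²) / (2·RP·RW)
  ∠PRW = 3.42°

Step 7: From SP = 12.49, SR = 3, PR = 15, by the inverse law of cosines:
  cos(∠PSR) = (SP² + SR² - PR²) / (2·SP·SR)
  ∠PSR = 143.1°

Step 8: From WC = 7.34, WP = 2, CP = 9, by the inverse law of cosines:
  cos(∠CWP) = (WC² + WP² - CP²) / (2·WC·WP)
  ∠CWP = 142.17°

Step 9: From WP = 2, WR = 16.76, PR = 15, by the inverse law of cosines:
  cos(∠PWR) = (WP² + WR² - PR²) / (2·WP·WR)
  ∠PWR = 26.58°

Step 10: From CP = 9, CW = 7.34, PW = 2, by the inverse law of cosines:
  cos(∠PCW) = (CP² + CW² - PW²) / (2·CP·CW)
  ∠PCW = 7.83°

Step 11: From PD = 13.46, PS = 12.49, DS = 5, by the inverse law of cosines:
  cos(∠DPS) = (PD² + PS² - DS²) / (2·PD·PS)
  ∠DPS = 21.81°

Step 12: From DP = 13.46, DS = 5, PS = 12.49, by the inverse law of cosines:
  cos(∠PDS) = (DP² + DS² - PS²) / (2·DP·DS)
  ∠PDS = 68.19°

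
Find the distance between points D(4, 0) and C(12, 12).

The horizontal distance is |12 - 4| = 8 and the vertical distance is |12 - 0| = 12.
By the Pythagorean theorem, d = sqrt(8^2 + 12^2) = sqrt(208) = 4*sqrt(13).

4*sqrt(13)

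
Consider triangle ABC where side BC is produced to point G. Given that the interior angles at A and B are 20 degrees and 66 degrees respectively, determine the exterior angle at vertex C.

Exterior angle = 20 + 66 = 86 degrees (exterior angle theorem).

86 degrees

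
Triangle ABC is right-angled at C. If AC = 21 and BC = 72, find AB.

AB = sqrt(21^2 + 72^2) = sqrt(5625) = 75

75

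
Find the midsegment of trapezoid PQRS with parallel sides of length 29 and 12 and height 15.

The midsegment of a trapezoid = (base1 + base2) / 2
midsegment = (29 + 12) / 2
midsegment = 41 / 2
midsegment = 41/2

41/2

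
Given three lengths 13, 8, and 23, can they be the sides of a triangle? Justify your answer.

The longest side is 23. The other two sides sum to 8 + 13 = 21.
Since 21 ≤ 23, the two shorter sides cannot reach around to close the triangle.

No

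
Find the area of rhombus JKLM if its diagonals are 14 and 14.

The diagonals of a rhombus divide it into four right triangles.
Each triangle has legs 14/ 2 = 7 and 14/2 = 7, so each has area (1/2)*7*7 = 49/2.
Four such triangles give total area = (d1 * d2) / 2 = 98.

98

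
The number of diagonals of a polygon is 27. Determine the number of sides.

Using d = n(n - 3)/2, we solve 27 = n(n - 3)/2.
So n(n - 3) = 54.
Testing n = 9: 9 * 6 = 54 = 54. Correct.
The polygon has 9 sides.

9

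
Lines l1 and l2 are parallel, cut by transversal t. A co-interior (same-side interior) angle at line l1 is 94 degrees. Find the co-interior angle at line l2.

Co-interior angles (same-side interior) formed by parallel lines and a transversal are supplementary (sum to 180 degrees).
The given angle is 94 degrees.
The co-interior angle = 180 - 94 = 86 degrees.

86 degrees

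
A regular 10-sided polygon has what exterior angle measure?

Each exterior angle of a regular n-gon is 360 / n.
For n = 10: 360 / 10 = 36 degrees.

36 degrees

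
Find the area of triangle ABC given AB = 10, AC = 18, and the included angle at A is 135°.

Area = (1/2)(10)(18) sin(135°) = (1/2)(10)(18)(sqrt(2)/2) = 45*sqrt(2)

45*sqrt(2)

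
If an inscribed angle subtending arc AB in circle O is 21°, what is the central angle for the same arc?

The inscribed angle theorem states that a central angle is always twice any inscribed angle that subtends the same arc.
Since the inscribed angle is 21°, the central angle = 2 × 21° = 42°.

42°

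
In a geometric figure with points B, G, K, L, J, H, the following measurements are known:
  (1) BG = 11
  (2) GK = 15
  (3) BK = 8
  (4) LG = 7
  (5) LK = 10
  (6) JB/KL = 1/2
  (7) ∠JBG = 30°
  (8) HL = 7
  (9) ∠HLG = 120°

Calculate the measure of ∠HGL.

Step 1: By the law of cosines on triangle GLH: GH² = 7² + 7² − 2·7·7·cos(120°) = 147, so GH = 7·√3.
Step 2: By the inverse law of cosines on triangle HGL: cos(∠HGL) = ((7·√3)² + 7² − 7²) / (2·7·√3·7) = 147/169.74 = 0.866, so ∠HGL = 30°.

Therefore, the measure of angle ∠HGL = 30°.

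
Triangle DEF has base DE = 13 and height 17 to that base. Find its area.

A triangle's area is half the area of a rectangle with the same base and height.
Area = (1/2) * 13 * 17 = 221/2.

221/2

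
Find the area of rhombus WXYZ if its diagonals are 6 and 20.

The diagonals of a rhombus divide it into four right triangles.
Each triangle has legs 6/ 2 = 3 and 20/2 = 10, so each has area (1/2)*3*10 = 15.
Four such triangles give total area = (d1 * d2) / 2 = 60.

60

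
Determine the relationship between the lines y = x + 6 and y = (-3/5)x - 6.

Slope of line 1: m1 = 1
Slope of line 2: m2 = -3/5
For parallel lines we need equal slopes: 1 != -3/5.
For perpendicular lines we need m1*m2 = -1: (1)(-3/5) = -3/5 != -1.
Since neither condition holds, the lines are neither parallel nor perpendicular.

Neither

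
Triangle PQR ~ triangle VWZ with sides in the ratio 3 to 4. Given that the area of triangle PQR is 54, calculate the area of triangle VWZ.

For similar figures, the area ratio equals the square of the side ratio.
Side ratio (PQR to VWZ) = 3:4, so area ratio = 3^2:4^2 = 9:16.
If the area of PQR is 54, then the area of VWZ = 54 * (16/9) = 96.

96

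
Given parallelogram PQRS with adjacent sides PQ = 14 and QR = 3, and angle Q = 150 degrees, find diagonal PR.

The diagonal of a parallelogram can be found by treating two adjacent sides and the diagonal as a triangle.
Applying the law of cosines with sides 14, 3 and included angle 150°:
d^2 = 196 + 9 - 84*cos(150°) = 42*sqrt(3) + 205
d = sqrt(42*sqrt(3) + 205)

sqrt(42*sqrt(3) + 205)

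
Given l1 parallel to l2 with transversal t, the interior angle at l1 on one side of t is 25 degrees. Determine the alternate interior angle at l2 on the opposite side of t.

Alternate interior angles are equal: 25 degrees.

25 degrees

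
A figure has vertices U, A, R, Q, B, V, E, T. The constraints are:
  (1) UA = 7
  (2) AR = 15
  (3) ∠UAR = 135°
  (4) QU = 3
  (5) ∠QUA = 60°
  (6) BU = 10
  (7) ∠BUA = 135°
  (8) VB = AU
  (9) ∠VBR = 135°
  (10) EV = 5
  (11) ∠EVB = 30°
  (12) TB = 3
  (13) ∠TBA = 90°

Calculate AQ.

Step 1: By the law of cosines on triangle AUQ: AQ² = 7² + 3² − 2·7·3·cos(60°) = 37, so AQ = √37.

Therefore, the length of AQ = √37.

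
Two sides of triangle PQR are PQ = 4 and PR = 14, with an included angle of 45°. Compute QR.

By the law of cosines: QR^2 = PQ^2 + PR^2 - 2*PQ*PR*cos(P)
QR^2 = 4^2 + 14^2 - 2*4*14*cos(45°)
QR^2 = 16 + 196 - 112*(sqrt(2)/2)
QR^2 = 212 - 56*sqrt(2)
QR = 2*sqrt(53 - 14*sqrt(2))

2*sqrt(53 - 14*sqrt(2))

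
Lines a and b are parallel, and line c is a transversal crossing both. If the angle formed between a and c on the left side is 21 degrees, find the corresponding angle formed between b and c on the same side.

Corresponding angles formed by parallel lines and a transversal are equal.
The given angle is 21 degrees.
The corresponding angle = 21 degrees.

21 degrees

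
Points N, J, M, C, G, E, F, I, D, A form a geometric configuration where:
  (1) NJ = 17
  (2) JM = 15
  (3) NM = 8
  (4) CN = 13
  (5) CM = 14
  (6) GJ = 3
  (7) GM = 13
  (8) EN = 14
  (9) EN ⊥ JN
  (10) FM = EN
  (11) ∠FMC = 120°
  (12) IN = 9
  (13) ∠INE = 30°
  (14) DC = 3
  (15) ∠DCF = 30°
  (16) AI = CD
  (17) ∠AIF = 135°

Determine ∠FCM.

From the given relations: FM = EN = 14.
Step 1: By the law of cosines on triangle CMF: CF² = 14² + 14² − 2·14·14·cos(120°) = 588, so CF = 14·√3.
Step 2: By the inverse law of cosines on triangle FCM: cos(∠FCM) = ((14·√3)² + 14² − 14²) / (2·14·√3·14) = 588/678.96 = 0.866, so ∠FCM = 30°.

Therefore, the measure of angle ∠FCM = 30°.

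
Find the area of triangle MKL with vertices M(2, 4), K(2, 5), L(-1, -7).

Using the Shoelace formula for a triangle:
Area = (1/2)|x0(y1 - y2) + x1(y2 - y0) + x2(y0 - y1)|
Area = (1/2)|2(5 - -7) + 2(-7 - 4) + -1(4 - 5)|
Area = (1/2)|24 + -22 + 1|
Area = (1/2)|3|
Area = (1/2)(3)
Area = 3/2

3/2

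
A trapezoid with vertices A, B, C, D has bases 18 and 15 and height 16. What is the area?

A trapezoid's area equals the midsegment times the height.
The midsegment is (18 + 15) / 2 = 33/2.
Area = 33/2 * 16 = 264.

264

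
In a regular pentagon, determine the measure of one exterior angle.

Each exterior angle of a regular n-gon is 360 / n.
For n = 5: 360 / 5 = 72 degrees.

72 degrees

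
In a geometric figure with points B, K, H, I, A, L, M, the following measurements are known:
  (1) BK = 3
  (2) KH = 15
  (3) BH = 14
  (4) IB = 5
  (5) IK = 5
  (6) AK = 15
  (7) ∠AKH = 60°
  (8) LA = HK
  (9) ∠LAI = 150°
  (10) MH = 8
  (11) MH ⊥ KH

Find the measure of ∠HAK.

Step 1: By the law of cosines on triangle AKH: AH² = 15² + 15² − 2·15·15·cos(60°) = 225, so AH = 15.
Step 2: By the inverse law of cosines on triangle HAK: cos(∠HAK) = (15² + 15² − 15²) / (2·15·15) = 225/450 = 0.5, so ∠HAK = 60°.

Therefore, the measure of angle ∠HAK = 60°.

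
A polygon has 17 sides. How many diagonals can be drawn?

The number of diagonals in an n-gon is n(n - 3)/2.
For n = 17: 17(17 - 3)/2 = 17 × 14 / 2 = 119.

119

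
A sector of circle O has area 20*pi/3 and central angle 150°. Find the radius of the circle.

The sector covers 150°/360° = 5/12 of the full circle.
Full circle area = 20*pi/3 / 5/12 = 16*pi.
Since full area = πr², we get r² = 16*pi/π = 16, so r = 4.

4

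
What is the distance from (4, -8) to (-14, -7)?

d = sqrt((-18)^2 + (1)^2) = sqrt(325) = 5*sqrt(13)

5*sqrt(13)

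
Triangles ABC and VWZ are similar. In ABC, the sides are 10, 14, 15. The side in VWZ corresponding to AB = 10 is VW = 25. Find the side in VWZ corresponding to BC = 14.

Similar triangles have proportional sides. Setting up the proportion:
VW / AB = WZ / BC
25 / 10 = WZ / 14
WZ = 14 * 25 / 10 = 35.

35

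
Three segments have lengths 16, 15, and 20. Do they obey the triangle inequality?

For three segments to close into a triangle, no single side can be as long as the other two combined.
The longest side is 20, and 15 + 16 = 31 > 20.
A triangle can be formed.

Yes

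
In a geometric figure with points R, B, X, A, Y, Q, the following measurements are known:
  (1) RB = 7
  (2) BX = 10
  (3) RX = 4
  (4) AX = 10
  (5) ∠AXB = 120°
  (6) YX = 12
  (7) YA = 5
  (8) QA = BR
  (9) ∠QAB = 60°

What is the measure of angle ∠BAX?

Step 1: By the law of cosines on triangle AXB: AB² = 10² + 10² − 2·10·10·cos(120°) = 300, so AB = 10·√3.
Step 2: By the inverse law of cosines on triangle BAX: cos(∠BAX) = ((10·√3)² + 10² − 10²) / (2·10·√3·10) = 300/346.41 = 0.866, so ∠BAX = 30°.

Therefore, the measure of angle ∠BAX = 30°.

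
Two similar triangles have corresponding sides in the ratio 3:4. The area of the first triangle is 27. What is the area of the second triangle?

Area ratio = (3/4)^2 = 9/16. Area of the second triangle = 27 * 16/9 = 48.

48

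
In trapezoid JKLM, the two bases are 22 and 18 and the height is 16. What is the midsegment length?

midsegment = (22 + 18) / 2 = 40 / 2 = 20

20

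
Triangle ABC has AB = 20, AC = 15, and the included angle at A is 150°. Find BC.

When two sides and the included angle are known, the law of cosines gives the third side.
c^2 = a^2 + b^2 - 2ab cos(C) generalizes the Pythagorean theorem to non-right triangles.
Here: BC^2 = 400 + 225 - 600*(-sqrt(3)/2) = 300*sqrt(3) + 625
BC = 5*sqrt(12*sqrt(3) + 25)

5*sqrt(12*sqrt(3) + 25)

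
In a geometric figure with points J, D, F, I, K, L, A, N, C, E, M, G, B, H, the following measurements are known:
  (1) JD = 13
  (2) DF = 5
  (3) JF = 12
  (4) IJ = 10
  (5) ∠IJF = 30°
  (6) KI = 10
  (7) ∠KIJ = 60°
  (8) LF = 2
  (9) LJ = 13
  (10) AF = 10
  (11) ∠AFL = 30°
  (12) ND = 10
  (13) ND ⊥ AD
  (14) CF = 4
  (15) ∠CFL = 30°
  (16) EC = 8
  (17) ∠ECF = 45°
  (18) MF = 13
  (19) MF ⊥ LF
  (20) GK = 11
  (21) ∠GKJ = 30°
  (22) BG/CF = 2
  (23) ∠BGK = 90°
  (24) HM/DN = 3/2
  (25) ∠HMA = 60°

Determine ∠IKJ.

Step 1: By the law of cosines on triangle KIJ: KJ² = 10² + 10² − 2·10·10·cos(60°) = 100, so KJ = 10.
Step 2: By the inverse law of cosines on triangle IKJ: cos(∠IKJ) = (10² + 10² − 10²) / (2·10·10) = 100/200 = 0.5, so ∠IKJ = 60°.

Therefore, the measure of angle ∠IKJ = 60°.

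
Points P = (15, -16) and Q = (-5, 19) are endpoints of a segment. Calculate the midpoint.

The midpoint is the point halfway along the segment.
Move half the horizontal distance: 15 + (-5 - 15)/2 = 15 + -20/2 = 5
Move half the vertical distance: -16 + (19 - -16)/2 = -16 + 35/2 = 3/2
Midpoint = (5, 3/2)

(5, 3/2)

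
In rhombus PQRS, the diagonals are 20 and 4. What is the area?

Area = (20 * 4) / 2 = 80 / 2 = 40

40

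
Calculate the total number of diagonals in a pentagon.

The number of diagonals in an n-gon is n(n - 3)/2.
For n = 5: 5(5 - 3)/2 = 5 × 2 / 2 = 5.

5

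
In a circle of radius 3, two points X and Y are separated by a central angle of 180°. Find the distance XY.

Chord length = 2r sin(θ/2)
= 2 × 3 × sin(180°/2)
= 2 × 3 × sin(90°)
= 6

6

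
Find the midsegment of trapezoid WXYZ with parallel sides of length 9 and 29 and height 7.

midsegment = (9 + 29) / 2 = 38 / 2 = 19

19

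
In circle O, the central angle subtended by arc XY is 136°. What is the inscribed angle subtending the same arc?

Inscribed angle = 136° / 2 = 68° (inscribed angle theorem).

68°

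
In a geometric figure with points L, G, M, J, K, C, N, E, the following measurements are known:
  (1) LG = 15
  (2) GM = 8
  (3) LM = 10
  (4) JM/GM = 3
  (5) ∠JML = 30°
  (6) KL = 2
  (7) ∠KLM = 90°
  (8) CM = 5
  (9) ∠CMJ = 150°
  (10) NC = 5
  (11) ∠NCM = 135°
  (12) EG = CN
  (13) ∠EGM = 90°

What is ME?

From the given relations: EG = CN = 5.
Step 1: By the law of cosines on triangle MGE: ME² = 8² + 5² − 2·8·5·cos(90°) = 89, so ME = √89.

Therefore, the length of ME = √89.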